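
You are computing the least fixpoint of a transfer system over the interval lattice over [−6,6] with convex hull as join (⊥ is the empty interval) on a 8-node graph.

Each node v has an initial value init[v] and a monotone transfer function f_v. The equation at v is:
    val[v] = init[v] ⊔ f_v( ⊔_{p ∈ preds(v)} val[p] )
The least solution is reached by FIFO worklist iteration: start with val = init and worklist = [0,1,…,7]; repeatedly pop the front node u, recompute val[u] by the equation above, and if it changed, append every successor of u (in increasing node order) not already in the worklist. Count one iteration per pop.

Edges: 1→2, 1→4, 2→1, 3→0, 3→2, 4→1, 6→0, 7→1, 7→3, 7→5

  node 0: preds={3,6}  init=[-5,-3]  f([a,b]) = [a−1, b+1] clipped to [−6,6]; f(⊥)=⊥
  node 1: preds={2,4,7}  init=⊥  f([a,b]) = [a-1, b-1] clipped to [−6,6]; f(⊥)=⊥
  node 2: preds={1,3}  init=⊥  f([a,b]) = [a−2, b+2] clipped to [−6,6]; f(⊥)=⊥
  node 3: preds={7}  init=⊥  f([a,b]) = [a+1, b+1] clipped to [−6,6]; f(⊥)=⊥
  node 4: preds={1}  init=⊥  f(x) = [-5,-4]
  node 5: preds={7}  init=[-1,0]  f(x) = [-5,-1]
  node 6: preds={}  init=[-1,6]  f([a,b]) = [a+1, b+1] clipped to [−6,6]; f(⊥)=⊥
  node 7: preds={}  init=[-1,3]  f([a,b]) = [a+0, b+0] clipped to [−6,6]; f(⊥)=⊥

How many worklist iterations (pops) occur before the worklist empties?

Iteration log — 15 steps:
  step 1. node 0  ⊔preds=[-1,6]  new=[-5,6]  old=[-5,-3]  +wl: 
  step 2. node 1  ⊔preds=[-1,3]  new=[-2,2]  old=⊥  +wl: 
  step 3. node 2  ⊔preds=[-2,2]  new=[-4,4]  old=⊥  +wl: 1
  step 4. node 3  ⊔preds=[-1,3]  new=[0,4]  old=⊥  +wl: 0,2
  step 5. node 4  ⊔preds=[-2,2]  new=[-5,-4]  old=⊥  +wl: 
  step 6. node 5  ⊔preds=[-1,3]  new=[-5,0]  old=[-1,0]  +wl: 
  step 7. node 6  ⊔preds=⊥  new=[-1,6]  stable
  step 8. node 7  ⊔preds=⊥  new=[-1,3]  stable
  step 9. node 1  ⊔preds=[-5,4]  new=[-6,3]  old=[-2,2]  +wl: 4
  step 10. node 0  ⊔preds=[-1,6]  new=[-5,6]  stable
  step 11. node 2  ⊔preds=[-6,4]  new=[-6,6]  old=[-4,4]  +wl: 1
  step 12. node 4  ⊔preds=[-6,3]  new=[-5,-4]  stable
  step 13. node 1  ⊔preds=[-6,6]  new=[-6,5]  old=[-6,3]  +wl: 2,4
  step 14. node 2  ⊔preds=[-6,5]  new=[-6,6]  stable
  step 15. node 4  ⊔preds=[-6,5]  new=[-5,-4]  stable

Least fixpoint reached:
  node 0: [-5,6]
  node 1: [-6,5]
  node 2: [-6,6]
  node 3: [0,4]
  node 4: [-5,-4]
  node 5: [-5,0]
  node 6: [-1,6]
  node 7: [-1,3]

15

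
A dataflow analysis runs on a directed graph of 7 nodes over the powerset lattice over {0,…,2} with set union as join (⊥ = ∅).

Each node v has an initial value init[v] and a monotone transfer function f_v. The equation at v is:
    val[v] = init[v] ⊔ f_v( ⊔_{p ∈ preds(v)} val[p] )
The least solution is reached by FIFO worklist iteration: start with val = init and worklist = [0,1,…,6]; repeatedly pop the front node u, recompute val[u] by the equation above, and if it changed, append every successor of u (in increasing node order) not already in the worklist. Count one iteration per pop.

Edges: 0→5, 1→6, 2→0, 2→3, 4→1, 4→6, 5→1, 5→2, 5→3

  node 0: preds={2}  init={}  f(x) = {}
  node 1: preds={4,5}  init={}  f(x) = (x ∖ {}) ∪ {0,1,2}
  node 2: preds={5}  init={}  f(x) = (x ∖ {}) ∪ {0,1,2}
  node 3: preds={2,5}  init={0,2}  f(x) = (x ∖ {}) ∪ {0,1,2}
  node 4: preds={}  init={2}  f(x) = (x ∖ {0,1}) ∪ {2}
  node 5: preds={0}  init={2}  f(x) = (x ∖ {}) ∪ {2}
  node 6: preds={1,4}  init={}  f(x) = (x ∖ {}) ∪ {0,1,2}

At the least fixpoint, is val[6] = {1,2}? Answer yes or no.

Iteration log — 8 steps:
  step 1. node 0  ⊔preds={}  new={}  stable
  step 2. node 1  ⊔preds={2}  new={0,1,2}  old={}  +wl: 
  step 3. node 2  ⊔preds={2}  new={0,1,2}  old={}  +wl: 0
  step 4. node 3  ⊔preds={0,1,2}  new={0,1,2}  old={0,2}  +wl: 
  step 5. node 4  ⊔preds={}  new={2}  stable
  step 6. node 5  ⊔preds={}  new={2}  stable
  step 7. node 6  ⊔preds={0,1,2}  new={0,1,2}  old={}  +wl: 
  step 8. node 0  ⊔preds={0,1,2}  new={}  stable

Least fixpoint reached:
  node 0: {}
  node 1: {0,1,2}
  node 2: {0,1,2}
  node 3: {0,1,2}
  node 4: {2}
  node 5: {2}
  node 6: {0,1,2}

no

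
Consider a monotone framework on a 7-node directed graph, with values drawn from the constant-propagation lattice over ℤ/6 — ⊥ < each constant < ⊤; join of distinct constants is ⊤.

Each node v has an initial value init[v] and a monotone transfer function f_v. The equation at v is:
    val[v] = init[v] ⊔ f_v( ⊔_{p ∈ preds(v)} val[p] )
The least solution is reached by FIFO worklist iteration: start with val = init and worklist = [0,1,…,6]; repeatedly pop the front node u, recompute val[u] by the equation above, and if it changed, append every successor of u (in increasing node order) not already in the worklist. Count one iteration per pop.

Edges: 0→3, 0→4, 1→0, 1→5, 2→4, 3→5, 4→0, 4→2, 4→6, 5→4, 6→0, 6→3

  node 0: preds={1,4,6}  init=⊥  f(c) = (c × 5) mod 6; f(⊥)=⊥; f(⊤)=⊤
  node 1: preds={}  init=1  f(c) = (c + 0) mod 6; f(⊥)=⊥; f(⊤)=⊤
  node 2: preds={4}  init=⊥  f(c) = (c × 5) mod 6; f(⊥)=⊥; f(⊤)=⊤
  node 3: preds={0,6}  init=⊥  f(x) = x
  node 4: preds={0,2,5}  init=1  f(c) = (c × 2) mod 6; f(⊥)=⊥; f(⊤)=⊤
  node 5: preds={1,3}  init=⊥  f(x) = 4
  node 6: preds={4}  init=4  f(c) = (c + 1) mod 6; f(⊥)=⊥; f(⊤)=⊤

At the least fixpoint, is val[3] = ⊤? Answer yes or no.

yes

Worklist (11 pops):
  #1 pop 0: in=⊤ → ⊤ (was ⊥); enqueue []
  #2 pop 1: in=⊥ → 1 (no change)
  #3 pop 2: in=1 → 5 (was ⊥); enqueue []
  #4 pop 3: in=⊤ → ⊤ (was ⊥); enqueue []
  #5 pop 4: in=⊤ → ⊤ (was 1); enqueue [0,2]
  #6 pop 5: in=⊤ → 4 (was ⊥); enqueue [4]
  #7 pop 6: in=⊤ → ⊤ (was 4); enqueue [3]
  #8 pop 0: in=⊤ → ⊤ (no change)
  #9 pop 2: in=⊤ → ⊤ (was 5); enqueue []
  #10 pop 4: in=⊤ → ⊤ (no change)
  #11 pop 3: in=⊤ → ⊤ (no change)

Fixpoint:
  val[0] = ⊤
  val[1] = 1
  val[2] = ⊤
  val[3] = ⊤
  val[4] = ⊤
  val[5] = 4
  val[6] = ⊤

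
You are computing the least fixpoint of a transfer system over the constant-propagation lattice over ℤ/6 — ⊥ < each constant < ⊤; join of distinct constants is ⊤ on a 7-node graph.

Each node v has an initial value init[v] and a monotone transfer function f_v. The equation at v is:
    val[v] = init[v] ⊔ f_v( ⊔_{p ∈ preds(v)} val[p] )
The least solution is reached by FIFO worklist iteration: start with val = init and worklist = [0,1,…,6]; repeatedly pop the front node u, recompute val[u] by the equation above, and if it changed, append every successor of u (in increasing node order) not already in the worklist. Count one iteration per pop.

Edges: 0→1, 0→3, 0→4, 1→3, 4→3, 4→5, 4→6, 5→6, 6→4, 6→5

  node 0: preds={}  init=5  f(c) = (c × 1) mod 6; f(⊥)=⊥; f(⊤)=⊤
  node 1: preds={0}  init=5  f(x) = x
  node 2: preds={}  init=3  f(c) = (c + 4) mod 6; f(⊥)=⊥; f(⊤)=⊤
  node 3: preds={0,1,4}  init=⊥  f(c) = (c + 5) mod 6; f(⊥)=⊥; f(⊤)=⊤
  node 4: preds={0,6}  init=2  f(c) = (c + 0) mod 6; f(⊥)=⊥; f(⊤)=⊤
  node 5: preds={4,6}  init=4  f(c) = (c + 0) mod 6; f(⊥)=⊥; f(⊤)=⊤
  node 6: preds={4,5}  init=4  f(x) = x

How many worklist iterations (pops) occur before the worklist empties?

10

Iteration log — 10 steps:
  step 1. node 0  ⊔preds=⊥  new=5  stable
  step 2. node 1  ⊔preds=5  new=5  stable
  step 3. node 2  ⊔preds=⊥  new=3  stable
  step 4. node 3  ⊔preds=⊤  new=⊤  old=⊥  +wl: 
  step 5. node 4  ⊔preds=⊤  new=⊤  old=2  +wl: 3
  step 6. node 5  ⊔preds=⊤  new=⊤  old=4  +wl: 
  step 7. node 6  ⊔preds=⊤  new=⊤  old=4  +wl: 4,5
  step 8. node 3  ⊔preds=⊤  new=⊤  stable
  step 9. node 4  ⊔preds=⊤  new=⊤  stable
  step 10. node 5  ⊔preds=⊤  new=⊤  stable

Least fixpoint reached:
  node 0: 5
  node 1: 5
  node 2: 3
  node 3: ⊤
  node 4: ⊤
  node 5: ⊤
  node 6: ⊤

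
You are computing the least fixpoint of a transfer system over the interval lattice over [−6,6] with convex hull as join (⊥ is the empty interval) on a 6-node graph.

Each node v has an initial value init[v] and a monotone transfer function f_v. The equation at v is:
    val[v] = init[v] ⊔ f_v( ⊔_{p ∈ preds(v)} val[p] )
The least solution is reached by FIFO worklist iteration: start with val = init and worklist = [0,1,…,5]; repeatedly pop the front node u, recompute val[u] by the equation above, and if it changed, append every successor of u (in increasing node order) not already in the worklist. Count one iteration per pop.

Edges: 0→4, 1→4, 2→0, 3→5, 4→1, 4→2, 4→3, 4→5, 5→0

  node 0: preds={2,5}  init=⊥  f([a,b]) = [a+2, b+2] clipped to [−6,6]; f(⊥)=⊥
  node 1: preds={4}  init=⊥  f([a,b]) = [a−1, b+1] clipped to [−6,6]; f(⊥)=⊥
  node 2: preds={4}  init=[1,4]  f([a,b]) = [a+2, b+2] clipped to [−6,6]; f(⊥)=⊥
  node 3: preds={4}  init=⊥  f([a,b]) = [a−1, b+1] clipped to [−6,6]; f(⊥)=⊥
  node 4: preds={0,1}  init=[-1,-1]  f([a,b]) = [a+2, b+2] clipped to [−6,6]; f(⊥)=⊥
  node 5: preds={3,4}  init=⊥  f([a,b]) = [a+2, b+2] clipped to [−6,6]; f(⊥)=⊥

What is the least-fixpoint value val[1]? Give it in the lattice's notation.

[-2,6]

Iteration log — 12 steps:
  step 1. node 0  ⊔preds=[1,4]  new=[3,6]  old=⊥  +wl: 
  step 2. node 1  ⊔preds=[-1,-1]  new=[-2,0]  old=⊥  +wl: 
  step 3. node 2  ⊔preds=[-1,-1]  new=[1,4]  stable
  step 4. node 3  ⊔preds=[-1,-1]  new=[-2,0]  old=⊥  +wl: 
  step 5. node 4  ⊔preds=[-2,6]  new=[-1,6]  old=[-1,-1]  +wl: 1,2,3
  step 6. node 5  ⊔preds=[-2,6]  new=[0,6]  old=⊥  +wl: 0
  step 7. node 1  ⊔preds=[-1,6]  new=[-2,6]  old=[-2,0]  +wl: 4
  step 8. node 2  ⊔preds=[-1,6]  new=[1,6]  old=[1,4]  +wl: 
  step 9. node 3  ⊔preds=[-1,6]  new=[-2,6]  old=[-2,0]  +wl: 5
  step 10. node 0  ⊔preds=[0,6]  new=[2,6]  old=[3,6]  +wl: 
  step 11. node 4  ⊔preds=[-2,6]  new=[-1,6]  stable
  step 12. node 5  ⊔preds=[-2,6]  new=[0,6]  stable

Least fixpoint reached:
  node 0: [2,6]
  node 1: [-2,6]
  node 2: [1,6]
  node 3: [-2,6]
  node 4: [-1,6]
  node 5: [0,6]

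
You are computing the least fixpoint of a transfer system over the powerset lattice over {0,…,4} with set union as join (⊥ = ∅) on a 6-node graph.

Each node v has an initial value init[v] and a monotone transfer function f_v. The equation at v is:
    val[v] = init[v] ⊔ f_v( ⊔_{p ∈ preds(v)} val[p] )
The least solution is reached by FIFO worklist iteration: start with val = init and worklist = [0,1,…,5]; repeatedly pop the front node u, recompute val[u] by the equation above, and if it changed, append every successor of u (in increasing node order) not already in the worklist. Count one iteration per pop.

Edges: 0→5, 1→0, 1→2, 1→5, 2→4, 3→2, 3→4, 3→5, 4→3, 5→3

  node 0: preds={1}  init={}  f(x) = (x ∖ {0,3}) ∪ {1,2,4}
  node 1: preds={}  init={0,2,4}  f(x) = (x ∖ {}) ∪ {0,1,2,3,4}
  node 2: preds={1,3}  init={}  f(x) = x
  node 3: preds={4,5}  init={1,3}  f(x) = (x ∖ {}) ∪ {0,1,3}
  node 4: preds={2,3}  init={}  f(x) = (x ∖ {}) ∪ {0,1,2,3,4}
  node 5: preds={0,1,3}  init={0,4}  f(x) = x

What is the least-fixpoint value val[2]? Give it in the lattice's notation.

{0,1,2,3,4}

Worklist (12 pops):
  #1 pop 0: in={0,2,4} → {1,2,4} (was {}); enqueue []
  #2 pop 1: in={} → {0,1,2,3,4} (was {0,2,4}); enqueue [0]
  #3 pop 2: in={0,1,2,3,4} → {0,1,2,3,4} (was {}); enqueue []
  #4 pop 3: in={0,4} → {0,1,3,4} (was {1,3}); enqueue [2]
  #5 pop 4: in={0,1,2,3,4} → {0,1,2,3,4} (was {}); enqueue [3]
  #6 pop 5: in={0,1,2,3,4} → {0,1,2,3,4} (was {0,4}); enqueue []
  #7 pop 0: in={0,1,2,3,4} → {1,2,4} (no change)
  #8 pop 2: in={0,1,2,3,4} → {0,1,2,3,4} (no change)
  #9 pop 3: in={0,1,2,3,4} → {0,1,2,3,4} (was {0,1,3,4}); enqueue [2,4,5]
  #10 pop 2: in={0,1,2,3,4} → {0,1,2,3,4} (no change)
  #11 pop 4: in={0,1,2,3,4} → {0,1,2,3,4} (no change)
  #12 pop 5: in={0,1,2,3,4} → {0,1,2,3,4} (no change)

Fixpoint:
  val[0] = {1,2,4}
  val[1] = {0,1,2,3,4}
  val[2] = {0,1,2,3,4}
  val[3] = {0,1,2,3,4}
  val[4] = {0,1,2,3,4}
  val[5] = {0,1,2,3,4}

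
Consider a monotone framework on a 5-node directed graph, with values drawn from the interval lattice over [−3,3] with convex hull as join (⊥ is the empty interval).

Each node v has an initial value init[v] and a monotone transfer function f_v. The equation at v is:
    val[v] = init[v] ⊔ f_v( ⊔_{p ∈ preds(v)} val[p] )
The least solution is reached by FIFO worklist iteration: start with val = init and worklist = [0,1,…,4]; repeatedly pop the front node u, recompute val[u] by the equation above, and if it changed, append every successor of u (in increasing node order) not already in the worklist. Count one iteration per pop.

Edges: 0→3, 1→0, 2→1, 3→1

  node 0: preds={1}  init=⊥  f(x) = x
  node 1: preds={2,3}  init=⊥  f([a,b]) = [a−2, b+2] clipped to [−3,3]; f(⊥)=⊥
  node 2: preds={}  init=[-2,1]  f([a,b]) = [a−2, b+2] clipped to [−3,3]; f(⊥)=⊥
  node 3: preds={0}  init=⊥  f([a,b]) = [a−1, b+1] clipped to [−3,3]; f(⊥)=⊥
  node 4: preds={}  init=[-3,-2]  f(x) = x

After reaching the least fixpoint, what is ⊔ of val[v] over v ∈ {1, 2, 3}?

[-3,3]

Iteration log — 8 steps:
  step 1. node 0  ⊔preds=⊥  new=⊥  stable
  step 2. node 1  ⊔preds=[-2,1]  new=[-3,3]  old=⊥  +wl: 0
  step 3. node 2  ⊔preds=⊥  new=[-2,1]  stable
  step 4. node 3  ⊔preds=⊥  new=⊥  stable
  step 5. node 4  ⊔preds=⊥  new=[-3,-2]  stable
  step 6. node 0  ⊔preds=[-3,3]  new=[-3,3]  old=⊥  +wl: 3
  step 7. node 3  ⊔preds=[-3,3]  new=[-3,3]  old=⊥  +wl: 1
  step 8. node 1  ⊔preds=[-3,3]  new=[-3,3]  stable

Least fixpoint reached:
  node 0: [-3,3]
  node 1: [-3,3]
  node 2: [-2,1]
  node 3: [-3,3]
  node 4: [-3,-2]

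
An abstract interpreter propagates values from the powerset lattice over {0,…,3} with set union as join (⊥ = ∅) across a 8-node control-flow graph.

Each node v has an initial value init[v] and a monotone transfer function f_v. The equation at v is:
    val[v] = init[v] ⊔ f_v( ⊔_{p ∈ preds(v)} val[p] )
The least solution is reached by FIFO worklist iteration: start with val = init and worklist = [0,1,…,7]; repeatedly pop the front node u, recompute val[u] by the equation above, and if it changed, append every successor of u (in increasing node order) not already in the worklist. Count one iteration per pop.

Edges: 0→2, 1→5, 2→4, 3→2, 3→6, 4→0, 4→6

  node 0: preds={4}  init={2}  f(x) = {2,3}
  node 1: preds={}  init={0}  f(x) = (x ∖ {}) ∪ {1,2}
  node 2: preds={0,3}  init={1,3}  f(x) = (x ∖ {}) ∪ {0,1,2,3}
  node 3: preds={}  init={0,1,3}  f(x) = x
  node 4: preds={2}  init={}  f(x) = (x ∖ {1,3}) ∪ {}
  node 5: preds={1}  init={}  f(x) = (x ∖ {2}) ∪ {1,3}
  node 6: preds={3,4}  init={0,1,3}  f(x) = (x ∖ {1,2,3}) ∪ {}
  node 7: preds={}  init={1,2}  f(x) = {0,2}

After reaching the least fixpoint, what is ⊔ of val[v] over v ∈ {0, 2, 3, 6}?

Worklist (9 pops):
  #1 pop 0: in={} → {2,3} (was {2}); enqueue []
  #2 pop 1: in={} → {0,1,2} (was {0}); enqueue []
  #3 pop 2: in={0,1,2,3} → {0,1,2,3} (was {1,3}); enqueue []
  #4 pop 3: in={} → {0,1,3} (no change)
  #5 pop 4: in={0,1,2,3} → {0,2} (was {}); enqueue [0]
  #6 pop 5: in={0,1,2} → {0,1,3} (was {}); enqueue []
  #7 pop 6: in={0,1,2,3} → {0,1,3} (no change)
  #8 pop 7: in={} → {0,1,2} (was {1,2}); enqueue []
  #9 pop 0: in={0,2} → {2,3} (no change)

Fixpoint:
  val[0] = {2,3}
  val[1] = {0,1,2}
  val[2] = {0,1,2,3}
  val[3] = {0,1,3}
  val[4] = {0,2}
  val[5] = {0,1,3}
  val[6] = {0,1,3}
  val[7] = {0,1,2}

{0,1,2,3}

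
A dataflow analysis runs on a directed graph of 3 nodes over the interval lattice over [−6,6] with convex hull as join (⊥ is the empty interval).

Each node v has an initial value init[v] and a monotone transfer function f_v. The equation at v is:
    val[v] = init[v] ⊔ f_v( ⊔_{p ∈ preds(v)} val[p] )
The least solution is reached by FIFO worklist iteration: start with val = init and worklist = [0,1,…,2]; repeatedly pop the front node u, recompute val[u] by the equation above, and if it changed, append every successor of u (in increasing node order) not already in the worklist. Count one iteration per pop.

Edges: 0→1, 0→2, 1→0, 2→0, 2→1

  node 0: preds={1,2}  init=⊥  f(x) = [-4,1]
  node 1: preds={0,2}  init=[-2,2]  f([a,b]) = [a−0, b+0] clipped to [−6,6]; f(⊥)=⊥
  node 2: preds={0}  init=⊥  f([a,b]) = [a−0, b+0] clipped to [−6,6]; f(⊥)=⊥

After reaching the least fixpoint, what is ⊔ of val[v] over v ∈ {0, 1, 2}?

[-4,2]

Trace (5 dequeues):
  [1] u=0 | in [-2,2] | out [-4,1] | prev ⊥ | push {}
  [2] u=1 | in [-4,1] | out [-4,2] | prev [-2,2] | push {0}
  [3] u=2 | in [-4,1] | out [-4,1] | prev ⊥ | push {1}
  [4] u=0 | in [-4,2] | out [-4,1] | ==
  [5] u=1 | in [-4,1] | out [-4,2] | ==

Converged values:
  [0] [-4,1]
  [1] [-4,2]
  [2] [-4,1]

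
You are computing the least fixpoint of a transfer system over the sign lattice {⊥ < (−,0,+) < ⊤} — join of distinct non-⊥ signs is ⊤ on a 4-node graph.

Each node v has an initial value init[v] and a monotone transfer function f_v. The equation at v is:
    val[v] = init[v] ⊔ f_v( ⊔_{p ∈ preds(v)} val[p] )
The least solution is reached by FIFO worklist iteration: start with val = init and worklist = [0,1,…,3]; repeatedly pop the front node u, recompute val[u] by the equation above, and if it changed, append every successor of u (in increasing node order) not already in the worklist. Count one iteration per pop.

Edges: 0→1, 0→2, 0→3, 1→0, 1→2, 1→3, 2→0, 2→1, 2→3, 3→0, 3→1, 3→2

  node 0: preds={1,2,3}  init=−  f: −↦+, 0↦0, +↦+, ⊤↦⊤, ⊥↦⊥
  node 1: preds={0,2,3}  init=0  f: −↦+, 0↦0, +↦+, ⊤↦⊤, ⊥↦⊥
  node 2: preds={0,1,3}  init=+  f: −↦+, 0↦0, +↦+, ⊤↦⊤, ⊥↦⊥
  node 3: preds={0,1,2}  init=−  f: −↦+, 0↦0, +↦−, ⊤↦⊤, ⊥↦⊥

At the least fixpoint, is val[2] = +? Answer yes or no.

Trace (7 dequeues):
  [1] u=0 | in ⊤ | out ⊤ | prev − | push {}
  [2] u=1 | in ⊤ | out ⊤ | prev 0 | push {0}
  [3] u=2 | in ⊤ | out ⊤ | prev + | push {1}
  [4] u=3 | in ⊤ | out ⊤ | prev − | push {2}
  [5] u=0 | in ⊤ | out ⊤ | ==
  [6] u=1 | in ⊤ | out ⊤ | ==
  [7] u=2 | in ⊤ | out ⊤ | ==

Converged values:
  [0] ⊤
  [1] ⊤
  [2] ⊤
  [3] ⊤

no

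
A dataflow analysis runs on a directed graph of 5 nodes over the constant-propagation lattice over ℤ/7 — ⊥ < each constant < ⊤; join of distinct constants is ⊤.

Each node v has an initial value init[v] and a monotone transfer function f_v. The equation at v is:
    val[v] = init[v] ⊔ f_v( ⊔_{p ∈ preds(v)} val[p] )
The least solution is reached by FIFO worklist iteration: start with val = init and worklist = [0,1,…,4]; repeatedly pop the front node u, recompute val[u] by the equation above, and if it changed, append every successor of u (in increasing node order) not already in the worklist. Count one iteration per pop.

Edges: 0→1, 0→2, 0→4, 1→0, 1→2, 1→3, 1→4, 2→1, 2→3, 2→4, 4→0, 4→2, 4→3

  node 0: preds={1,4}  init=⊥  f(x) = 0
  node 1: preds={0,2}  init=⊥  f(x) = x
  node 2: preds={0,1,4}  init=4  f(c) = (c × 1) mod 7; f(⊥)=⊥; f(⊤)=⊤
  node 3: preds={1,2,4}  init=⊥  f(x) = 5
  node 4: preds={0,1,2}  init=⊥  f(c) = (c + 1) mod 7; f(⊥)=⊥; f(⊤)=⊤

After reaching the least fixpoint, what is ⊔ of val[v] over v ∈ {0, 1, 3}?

Worklist (9 pops):
  #1 pop 0: in=⊥ → 0 (was ⊥); enqueue []
  #2 pop 1: in=⊤ → ⊤ (was ⊥); enqueue [0]
  #3 pop 2: in=⊤ → ⊤ (was 4); enqueue [1]
  #4 pop 3: in=⊤ → 5 (was ⊥); enqueue []
  #5 pop 4: in=⊤ → ⊤ (was ⊥); enqueue [2,3]
  #6 pop 0: in=⊤ → 0 (no change)
  #7 pop 1: in=⊤ → ⊤ (no change)
  #8 pop 2: in=⊤ → ⊤ (no change)
  #9 pop 3: in=⊤ → 5 (no change)

Fixpoint:
  val[0] = 0
  val[1] = ⊤
  val[2] = ⊤
  val[3] = 5
  val[4] = ⊤

⊤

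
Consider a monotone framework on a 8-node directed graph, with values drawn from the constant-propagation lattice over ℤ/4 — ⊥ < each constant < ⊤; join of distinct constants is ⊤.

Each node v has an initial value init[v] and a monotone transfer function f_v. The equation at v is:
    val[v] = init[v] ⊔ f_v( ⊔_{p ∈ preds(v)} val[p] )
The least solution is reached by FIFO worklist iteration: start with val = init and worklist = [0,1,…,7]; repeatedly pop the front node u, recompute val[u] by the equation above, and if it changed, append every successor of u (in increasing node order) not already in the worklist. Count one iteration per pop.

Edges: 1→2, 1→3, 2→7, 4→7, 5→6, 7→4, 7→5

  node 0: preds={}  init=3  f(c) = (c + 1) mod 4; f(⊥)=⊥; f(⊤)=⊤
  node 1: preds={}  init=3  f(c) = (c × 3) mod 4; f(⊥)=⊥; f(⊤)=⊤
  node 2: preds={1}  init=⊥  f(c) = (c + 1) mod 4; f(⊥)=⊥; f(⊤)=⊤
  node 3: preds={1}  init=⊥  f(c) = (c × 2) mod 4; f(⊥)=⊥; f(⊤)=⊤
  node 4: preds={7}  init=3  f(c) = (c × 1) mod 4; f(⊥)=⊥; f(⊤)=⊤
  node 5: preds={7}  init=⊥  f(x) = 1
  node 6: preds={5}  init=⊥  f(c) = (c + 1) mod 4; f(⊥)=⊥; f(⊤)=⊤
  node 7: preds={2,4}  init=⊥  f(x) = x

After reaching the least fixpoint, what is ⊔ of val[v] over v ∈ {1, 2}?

⊤

Worklist (11 pops):
  #1 pop 0: in=⊥ → 3 (no change)
  #2 pop 1: in=⊥ → 3 (no change)
  #3 pop 2: in=3 → 0 (was ⊥); enqueue []
  #4 pop 3: in=3 → 2 (was ⊥); enqueue []
  #5 pop 4: in=⊥ → 3 (no change)
  #6 pop 5: in=⊥ → 1 (was ⊥); enqueue []
  #7 pop 6: in=1 → 2 (was ⊥); enqueue []
  #8 pop 7: in=⊤ → ⊤ (was ⊥); enqueue [4,5]
  #9 pop 4: in=⊤ → ⊤ (was 3); enqueue [7]
  #10 pop 5: in=⊤ → 1 (no change)
  #11 pop 7: in=⊤ → ⊤ (no change)

Fixpoint:
  val[0] = 3
  val[1] = 3
  val[2] = 0
  val[3] = 2
  val[4] = ⊤
  val[5] = 1
  val[6] = 2
  val[7] = ⊤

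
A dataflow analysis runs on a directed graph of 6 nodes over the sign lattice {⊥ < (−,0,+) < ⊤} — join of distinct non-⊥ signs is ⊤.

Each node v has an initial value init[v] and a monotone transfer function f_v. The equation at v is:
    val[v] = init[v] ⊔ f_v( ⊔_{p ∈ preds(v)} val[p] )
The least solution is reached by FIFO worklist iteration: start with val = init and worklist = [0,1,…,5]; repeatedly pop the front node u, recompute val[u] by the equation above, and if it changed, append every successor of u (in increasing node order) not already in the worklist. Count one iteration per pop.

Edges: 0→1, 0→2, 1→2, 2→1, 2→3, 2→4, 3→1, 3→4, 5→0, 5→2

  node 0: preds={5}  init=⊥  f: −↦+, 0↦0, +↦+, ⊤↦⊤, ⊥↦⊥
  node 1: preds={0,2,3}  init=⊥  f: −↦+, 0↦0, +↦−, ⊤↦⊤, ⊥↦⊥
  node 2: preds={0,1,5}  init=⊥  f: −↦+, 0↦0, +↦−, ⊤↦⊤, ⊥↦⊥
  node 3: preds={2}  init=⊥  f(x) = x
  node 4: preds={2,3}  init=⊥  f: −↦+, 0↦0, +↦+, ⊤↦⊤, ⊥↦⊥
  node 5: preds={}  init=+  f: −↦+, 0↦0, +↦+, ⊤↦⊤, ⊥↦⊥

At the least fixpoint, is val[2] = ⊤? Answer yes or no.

yes

Iteration log — 8 steps:
  step 1. node 0  ⊔preds=+  new=+  old=⊥  +wl: 
  step 2. node 1  ⊔preds=+  new=−  old=⊥  +wl: 
  step 3. node 2  ⊔preds=⊤  new=⊤  old=⊥  +wl: 1
  step 4. node 3  ⊔preds=⊤  new=⊤  old=⊥  +wl: 
  step 5. node 4  ⊔preds=⊤  new=⊤  old=⊥  +wl: 
  step 6. node 5  ⊔preds=⊥  new=+  stable
  step 7. node 1  ⊔preds=⊤  new=⊤  old=−  +wl: 2
  step 8. node 2  ⊔preds=⊤  new=⊤  stable

Least fixpoint reached:
  node 0: +
  node 1: ⊤
  node 2: ⊤
  node 3: ⊤
  node 4: ⊤
  node 5: +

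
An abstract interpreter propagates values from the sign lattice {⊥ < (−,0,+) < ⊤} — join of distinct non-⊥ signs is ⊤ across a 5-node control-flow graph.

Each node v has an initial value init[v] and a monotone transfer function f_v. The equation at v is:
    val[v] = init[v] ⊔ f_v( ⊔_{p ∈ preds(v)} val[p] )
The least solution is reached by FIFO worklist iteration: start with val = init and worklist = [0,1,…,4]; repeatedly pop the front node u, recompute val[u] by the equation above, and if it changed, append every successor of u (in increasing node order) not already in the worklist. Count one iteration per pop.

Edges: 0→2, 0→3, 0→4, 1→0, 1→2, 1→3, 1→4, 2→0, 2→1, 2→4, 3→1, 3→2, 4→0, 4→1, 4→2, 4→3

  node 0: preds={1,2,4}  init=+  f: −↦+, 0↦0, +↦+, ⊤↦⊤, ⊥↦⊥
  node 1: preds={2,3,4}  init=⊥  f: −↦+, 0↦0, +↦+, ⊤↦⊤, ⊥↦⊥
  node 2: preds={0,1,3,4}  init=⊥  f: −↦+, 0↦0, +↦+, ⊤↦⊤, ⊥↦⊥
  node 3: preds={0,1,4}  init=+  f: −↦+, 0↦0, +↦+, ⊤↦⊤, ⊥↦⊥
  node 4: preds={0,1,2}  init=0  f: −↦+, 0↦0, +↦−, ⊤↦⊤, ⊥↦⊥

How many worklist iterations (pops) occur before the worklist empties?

9

Worklist (9 pops):
  #1 pop 0: in=0 → ⊤ (was +); enqueue []
  #2 pop 1: in=⊤ → ⊤ (was ⊥); enqueue [0]
  #3 pop 2: in=⊤ → ⊤ (was ⊥); enqueue [1]
  #4 pop 3: in=⊤ → ⊤ (was +); enqueue [2]
  #5 pop 4: in=⊤ → ⊤ (was 0); enqueue [3]
  #6 pop 0: in=⊤ → ⊤ (no change)
  #7 pop 1: in=⊤ → ⊤ (no change)
  #8 pop 2: in=⊤ → ⊤ (no change)
  #9 pop 3: in=⊤ → ⊤ (no change)

Fixpoint:
  val[0] = ⊤
  val[1] = ⊤
  val[2] = ⊤
  val[3] = ⊤
  val[4] = ⊤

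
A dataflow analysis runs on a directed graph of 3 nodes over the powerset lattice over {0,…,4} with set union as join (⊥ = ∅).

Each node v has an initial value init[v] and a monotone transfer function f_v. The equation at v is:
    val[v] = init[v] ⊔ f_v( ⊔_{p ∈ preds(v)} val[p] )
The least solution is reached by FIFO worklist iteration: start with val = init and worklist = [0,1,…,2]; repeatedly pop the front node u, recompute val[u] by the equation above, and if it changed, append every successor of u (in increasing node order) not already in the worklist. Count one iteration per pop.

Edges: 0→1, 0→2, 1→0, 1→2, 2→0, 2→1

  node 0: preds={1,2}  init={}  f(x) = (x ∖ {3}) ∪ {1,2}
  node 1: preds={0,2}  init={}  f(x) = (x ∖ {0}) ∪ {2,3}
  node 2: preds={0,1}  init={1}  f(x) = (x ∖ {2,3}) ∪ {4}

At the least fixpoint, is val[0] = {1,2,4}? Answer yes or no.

yes

Trace (7 dequeues):
  [1] u=0 | in {1} | out {1,2} | prev {} | push {}
  [2] u=1 | in {1,2} | out {1,2,3} | prev {} | push {0}
  [3] u=2 | in {1,2,3} | out {1,4} | prev {1} | push {1}
  [4] u=0 | in {1,2,3,4} | out {1,2,4} | prev {1,2} | push {2}
  [5] u=1 | in {1,2,4} | out {1,2,3,4} | prev {1,2,3} | push {0}
  [6] u=2 | in {1,2,3,4} | out {1,4} | ==
  [7] u=0 | in {1,2,3,4} | out {1,2,4} | ==

Converged values:
  [0] {1,2,4}
  [1] {1,2,3,4}
  [2] {1,4}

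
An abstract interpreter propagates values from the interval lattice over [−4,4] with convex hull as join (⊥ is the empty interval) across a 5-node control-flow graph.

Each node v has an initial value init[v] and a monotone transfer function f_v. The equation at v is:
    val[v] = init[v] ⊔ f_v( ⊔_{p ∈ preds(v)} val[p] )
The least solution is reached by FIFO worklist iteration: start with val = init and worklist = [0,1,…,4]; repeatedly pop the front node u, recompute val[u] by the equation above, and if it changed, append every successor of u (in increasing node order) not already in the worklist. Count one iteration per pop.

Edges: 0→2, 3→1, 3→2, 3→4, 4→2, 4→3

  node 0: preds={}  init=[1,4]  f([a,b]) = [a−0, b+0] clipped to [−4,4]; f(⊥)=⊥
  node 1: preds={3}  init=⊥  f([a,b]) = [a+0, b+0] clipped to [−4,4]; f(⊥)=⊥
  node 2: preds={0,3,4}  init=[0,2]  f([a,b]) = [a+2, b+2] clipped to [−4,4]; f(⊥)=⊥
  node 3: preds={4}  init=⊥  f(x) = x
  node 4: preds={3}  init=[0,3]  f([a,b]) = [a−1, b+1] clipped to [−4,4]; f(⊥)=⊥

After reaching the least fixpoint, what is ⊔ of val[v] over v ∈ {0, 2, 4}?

Trace (26 dequeues):
  [1] u=0 | in ⊥ | out [1,4] | ==
  [2] u=1 | in ⊥ | out ⊥ | ==
  [3] u=2 | in [0,4] | out [0,4] | prev [0,2] | push {}
  [4] u=3 | in [0,3] | out [0,3] | prev ⊥ | push {1,2}
  [5] u=4 | in [0,3] | out [-1,4] | prev [0,3] | push {3}
  [6] u=1 | in [0,3] | out [0,3] | prev ⊥ | push {}
  [7] u=2 | in [-1,4] | out [0,4] | ==
  [8] u=3 | in [-1,4] | out [-1,4] | prev [0,3] | push {1,2,4}
  [9] u=1 | in [-1,4] | out [-1,4] | prev [0,3] | push {}
  [10] u=2 | in [-1,4] | out [0,4] | ==
  [11] u=4 | in [-1,4] | out [-2,4] | prev [-1,4] | push {2,3}
  [12] u=2 | in [-2,4] | out [0,4] | ==
  [13] u=3 | in [-2,4] | out [-2,4] | prev [-1,4] | push {1,2,4}
  [14] u=1 | in [-2,4] | out [-2,4] | prev [-1,4] | push {}
  [15] u=2 | in [-2,4] | out [0,4] | ==
  [16] u=4 | in [-2,4] | out [-3,4] | prev [-2,4] | push {2,3}
  [17] u=2 | in [-3,4] | out [-1,4] | prev [0,4] | push {}
  [18] u=3 | in [-3,4] | out [-3,4] | prev [-2,4] | push {1,2,4}
  [19] u=1 | in [-3,4] | out [-3,4] | prev [-2,4] | push {}
  [20] u=2 | in [-3,4] | out [-1,4] | ==
  [21] u=4 | in [-3,4] | out [-4,4] | prev [-3,4] | push {2,3}
  [22] u=2 | in [-4,4] | out [-2,4] | prev [-1,4] | push {}
  [23] u=3 | in [-4,4] | out [-4,4] | prev [-3,4] | push {1,2,4}
  [24] u=1 | in [-4,4] | out [-4,4] | prev [-3,4] | push {}
  [25] u=2 | in [-4,4] | out [-2,4] | ==
  [26] u=4 | in [-4,4] | out [-4,4] | ==

Converged values:
  [0] [1,4]
  [1] [-4,4]
  [2] [-2,4]
  [3] [-4,4]
  [4] [-4,4]

[-4,4]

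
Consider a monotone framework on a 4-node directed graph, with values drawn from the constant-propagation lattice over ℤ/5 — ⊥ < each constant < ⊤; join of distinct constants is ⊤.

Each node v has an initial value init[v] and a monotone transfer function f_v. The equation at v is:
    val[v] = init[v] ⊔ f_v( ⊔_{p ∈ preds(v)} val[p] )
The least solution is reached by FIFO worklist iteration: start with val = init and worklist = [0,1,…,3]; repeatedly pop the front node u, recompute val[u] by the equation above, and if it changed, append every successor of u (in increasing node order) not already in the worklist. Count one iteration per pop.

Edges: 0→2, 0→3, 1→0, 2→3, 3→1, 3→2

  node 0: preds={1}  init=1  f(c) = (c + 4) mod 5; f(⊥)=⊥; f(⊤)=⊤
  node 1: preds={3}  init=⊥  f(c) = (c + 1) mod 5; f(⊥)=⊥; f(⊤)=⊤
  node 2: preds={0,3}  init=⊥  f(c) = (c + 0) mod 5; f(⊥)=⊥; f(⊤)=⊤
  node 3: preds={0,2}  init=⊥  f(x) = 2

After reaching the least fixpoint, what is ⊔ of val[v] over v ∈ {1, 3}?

Worklist (9 pops):
  #1 pop 0: in=⊥ → 1 (no change)
  #2 pop 1: in=⊥ → ⊥ (no change)
  #3 pop 2: in=1 → 1 (was ⊥); enqueue []
  #4 pop 3: in=1 → 2 (was ⊥); enqueue [1,2]
  #5 pop 1: in=2 → 3 (was ⊥); enqueue [0]
  #6 pop 2: in=⊤ → ⊤ (was 1); enqueue [3]
  #7 pop 0: in=3 → ⊤ (was 1); enqueue [2]
  #8 pop 3: in=⊤ → 2 (no change)
  #9 pop 2: in=⊤ → ⊤ (no change)

Fixpoint:
  val[0] = ⊤
  val[1] = 3
  val[2] = ⊤
  val[3] = 2

⊤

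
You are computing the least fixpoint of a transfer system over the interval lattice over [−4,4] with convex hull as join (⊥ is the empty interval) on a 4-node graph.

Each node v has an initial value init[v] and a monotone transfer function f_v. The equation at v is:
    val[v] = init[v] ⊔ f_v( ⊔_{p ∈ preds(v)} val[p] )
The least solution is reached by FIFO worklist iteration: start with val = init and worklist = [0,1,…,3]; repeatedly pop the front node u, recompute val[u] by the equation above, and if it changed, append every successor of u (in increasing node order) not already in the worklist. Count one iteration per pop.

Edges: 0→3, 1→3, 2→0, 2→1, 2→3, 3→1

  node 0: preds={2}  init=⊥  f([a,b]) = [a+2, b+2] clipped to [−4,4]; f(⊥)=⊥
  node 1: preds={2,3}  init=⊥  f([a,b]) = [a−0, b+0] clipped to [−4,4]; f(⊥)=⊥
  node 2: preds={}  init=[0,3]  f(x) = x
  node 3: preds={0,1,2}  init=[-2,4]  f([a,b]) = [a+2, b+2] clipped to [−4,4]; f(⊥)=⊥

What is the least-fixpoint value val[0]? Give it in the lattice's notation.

Trace (4 dequeues):
  [1] u=0 | in [0,3] | out [2,4] | prev ⊥ | push {}
  [2] u=1 | in [-2,4] | out [-2,4] | prev ⊥ | push {}
  [3] u=2 | in ⊥ | out [0,3] | ==
  [4] u=3 | in [-2,4] | out [-2,4] | ==

Converged values:
  [0] [2,4]
  [1] [-2,4]
  [2] [0,3]
  [3] [-2,4]

[2,4]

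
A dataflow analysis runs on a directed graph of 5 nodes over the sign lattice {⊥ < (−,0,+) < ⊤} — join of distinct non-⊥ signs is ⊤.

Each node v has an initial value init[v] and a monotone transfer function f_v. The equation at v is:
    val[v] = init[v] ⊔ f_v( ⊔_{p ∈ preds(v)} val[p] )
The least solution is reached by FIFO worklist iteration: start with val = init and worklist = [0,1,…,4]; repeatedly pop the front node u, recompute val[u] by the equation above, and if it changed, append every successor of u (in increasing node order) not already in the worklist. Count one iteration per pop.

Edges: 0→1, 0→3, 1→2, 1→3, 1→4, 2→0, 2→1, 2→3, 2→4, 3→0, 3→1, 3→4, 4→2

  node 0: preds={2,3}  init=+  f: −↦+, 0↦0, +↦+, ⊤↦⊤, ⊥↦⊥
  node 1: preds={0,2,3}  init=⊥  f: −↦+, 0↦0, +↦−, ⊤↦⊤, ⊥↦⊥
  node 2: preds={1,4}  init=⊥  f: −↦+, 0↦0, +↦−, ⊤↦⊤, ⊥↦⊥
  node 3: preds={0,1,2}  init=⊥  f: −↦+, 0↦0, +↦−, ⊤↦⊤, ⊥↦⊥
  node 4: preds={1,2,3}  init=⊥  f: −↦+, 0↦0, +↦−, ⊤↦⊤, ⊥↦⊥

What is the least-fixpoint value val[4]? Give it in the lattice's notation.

Trace (12 dequeues):
  [1] u=0 | in ⊥ | out + | ==
  [2] u=1 | in + | out − | prev ⊥ | push {}
  [3] u=2 | in − | out + | prev ⊥ | push {0,1}
  [4] u=3 | in ⊤ | out ⊤ | prev ⊥ | push {}
  [5] u=4 | in ⊤ | out ⊤ | prev ⊥ | push {2}
  [6] u=0 | in ⊤ | out ⊤ | prev + | push {3}
  [7] u=1 | in ⊤ | out ⊤ | prev − | push {4}
  [8] u=2 | in ⊤ | out ⊤ | prev + | push {0,1}
  [9] u=3 | in ⊤ | out ⊤ | ==
  [10] u=4 | in ⊤ | out ⊤ | ==
  [11] u=0 | in ⊤ | out ⊤ | ==
  [12] u=1 | in ⊤ | out ⊤ | ==

Converged values:
  [0] ⊤
  [1] ⊤
  [2] ⊤
  [3] ⊤
  [4] ⊤

⊤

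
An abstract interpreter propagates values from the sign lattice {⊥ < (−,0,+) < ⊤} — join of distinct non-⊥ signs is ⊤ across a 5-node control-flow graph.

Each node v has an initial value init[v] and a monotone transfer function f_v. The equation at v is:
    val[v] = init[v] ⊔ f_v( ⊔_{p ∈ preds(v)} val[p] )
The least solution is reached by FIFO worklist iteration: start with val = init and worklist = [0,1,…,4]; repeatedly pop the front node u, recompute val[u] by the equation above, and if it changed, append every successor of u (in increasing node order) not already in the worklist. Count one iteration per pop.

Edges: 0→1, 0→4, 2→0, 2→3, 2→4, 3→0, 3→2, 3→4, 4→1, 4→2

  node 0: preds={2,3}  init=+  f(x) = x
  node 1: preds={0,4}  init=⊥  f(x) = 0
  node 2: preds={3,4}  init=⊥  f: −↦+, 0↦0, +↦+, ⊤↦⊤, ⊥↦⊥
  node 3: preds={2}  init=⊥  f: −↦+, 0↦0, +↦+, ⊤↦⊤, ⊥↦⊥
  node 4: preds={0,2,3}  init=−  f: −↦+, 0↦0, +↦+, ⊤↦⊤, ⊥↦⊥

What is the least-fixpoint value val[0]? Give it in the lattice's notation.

⊤

Worklist (14 pops):
  #1 pop 0: in=⊥ → + (no change)
  #2 pop 1: in=⊤ → 0 (was ⊥); enqueue []
  #3 pop 2: in=− → + (was ⊥); enqueue [0]
  #4 pop 3: in=+ → + (was ⊥); enqueue [2]
  #5 pop 4: in=+ → ⊤ (was −); enqueue [1]
  #6 pop 0: in=+ → + (no change)
  #7 pop 2: in=⊤ → ⊤ (was +); enqueue [0,3,4]
  #8 pop 1: in=⊤ → 0 (no change)
  #9 pop 0: in=⊤ → ⊤ (was +); enqueue [1]
  #10 pop 3: in=⊤ → ⊤ (was +); enqueue [0,2]
  #11 pop 4: in=⊤ → ⊤ (no change)
  #12 pop 1: in=⊤ → 0 (no change)
  #13 pop 0: in=⊤ → ⊤ (no change)
  #14 pop 2: in=⊤ → ⊤ (no change)

Fixpoint:
  val[0] = ⊤
  val[1] = 0
  val[2] = ⊤
  val[3] = ⊤
  val[4] = ⊤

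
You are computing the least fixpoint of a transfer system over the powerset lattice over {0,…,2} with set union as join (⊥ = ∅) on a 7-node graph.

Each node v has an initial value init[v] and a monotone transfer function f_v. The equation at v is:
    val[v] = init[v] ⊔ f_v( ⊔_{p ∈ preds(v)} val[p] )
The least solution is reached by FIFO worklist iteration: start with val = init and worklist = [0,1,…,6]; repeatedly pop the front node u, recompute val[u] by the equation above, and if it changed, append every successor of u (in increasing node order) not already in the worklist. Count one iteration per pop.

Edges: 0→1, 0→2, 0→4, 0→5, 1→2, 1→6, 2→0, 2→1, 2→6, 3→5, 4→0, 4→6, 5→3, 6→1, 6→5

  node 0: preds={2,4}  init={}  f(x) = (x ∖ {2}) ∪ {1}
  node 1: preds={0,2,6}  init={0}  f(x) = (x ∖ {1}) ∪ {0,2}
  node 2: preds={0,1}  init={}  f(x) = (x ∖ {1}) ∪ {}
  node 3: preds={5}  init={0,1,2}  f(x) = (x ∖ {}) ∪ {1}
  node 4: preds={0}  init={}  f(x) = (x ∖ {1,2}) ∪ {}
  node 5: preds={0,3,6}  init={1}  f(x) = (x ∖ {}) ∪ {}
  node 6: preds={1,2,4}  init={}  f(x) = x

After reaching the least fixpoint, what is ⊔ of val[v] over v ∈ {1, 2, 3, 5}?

Iteration log — 15 steps:
  step 1. node 0  ⊔preds={}  new={1}  old={}  +wl: 
  step 2. node 1  ⊔preds={1}  new={0,2}  old={0}  +wl: 
  step 3. node 2  ⊔preds={0,1,2}  new={0,2}  old={}  +wl: 0,1
  step 4. node 3  ⊔preds={1}  new={0,1,2}  stable
  step 5. node 4  ⊔preds={1}  new={}  stable
  step 6. node 5  ⊔preds={0,1,2}  new={0,1,2}  old={1}  +wl: 3
  step 7. node 6  ⊔preds={0,2}  new={0,2}  old={}  +wl: 5
  step 8. node 0  ⊔preds={0,2}  new={0,1}  old={1}  +wl: 2,4
  step 9. node 1  ⊔preds={0,1,2}  new={0,2}  stable
  step 10. node 3  ⊔preds={0,1,2}  new={0,1,2}  stable
  step 11. node 5  ⊔preds={0,1,2}  new={0,1,2}  stable
  step 12. node 2  ⊔preds={0,1,2}  new={0,2}  stable
  step 13. node 4  ⊔preds={0,1}  new={0}  old={}  +wl: 0,6
  step 14. node 0  ⊔preds={0,2}  new={0,1}  stable
  step 15. node 6  ⊔preds={0,2}  new={0,2}  stable

Least fixpoint reached:
  node 0: {0,1}
  node 1: {0,2}
  node 2: {0,2}
  node 3: {0,1,2}
  node 4: {0}
  node 5: {0,1,2}
  node 6: {0,2}

{0,1,2}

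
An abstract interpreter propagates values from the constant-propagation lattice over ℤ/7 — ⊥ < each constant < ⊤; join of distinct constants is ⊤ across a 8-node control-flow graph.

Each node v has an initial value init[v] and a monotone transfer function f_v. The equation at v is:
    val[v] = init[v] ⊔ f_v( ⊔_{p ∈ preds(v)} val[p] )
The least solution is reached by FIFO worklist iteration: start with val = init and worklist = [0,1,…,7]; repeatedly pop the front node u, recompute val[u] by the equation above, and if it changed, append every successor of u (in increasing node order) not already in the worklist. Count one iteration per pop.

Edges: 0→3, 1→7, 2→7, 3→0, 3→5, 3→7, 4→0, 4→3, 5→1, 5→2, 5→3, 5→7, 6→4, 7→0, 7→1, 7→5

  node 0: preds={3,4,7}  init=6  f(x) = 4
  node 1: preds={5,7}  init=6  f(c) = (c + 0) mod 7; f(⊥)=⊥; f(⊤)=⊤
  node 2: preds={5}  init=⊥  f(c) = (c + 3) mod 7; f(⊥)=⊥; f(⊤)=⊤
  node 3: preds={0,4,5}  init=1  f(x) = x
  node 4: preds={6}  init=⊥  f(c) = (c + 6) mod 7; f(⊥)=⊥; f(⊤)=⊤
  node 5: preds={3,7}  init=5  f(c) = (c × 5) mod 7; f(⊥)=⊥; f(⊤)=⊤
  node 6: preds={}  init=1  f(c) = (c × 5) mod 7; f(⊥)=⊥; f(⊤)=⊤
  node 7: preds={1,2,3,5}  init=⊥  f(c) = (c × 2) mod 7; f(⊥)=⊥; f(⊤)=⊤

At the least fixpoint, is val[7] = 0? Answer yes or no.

Worklist (14 pops):
  #1 pop 0: in=1 → ⊤ (was 6); enqueue []
  #2 pop 1: in=5 → ⊤ (was 6); enqueue []
  #3 pop 2: in=5 → 1 (was ⊥); enqueue []
  #4 pop 3: in=⊤ → ⊤ (was 1); enqueue [0]
  #5 pop 4: in=1 → 0 (was ⊥); enqueue [3]
  #6 pop 5: in=⊤ → ⊤ (was 5); enqueue [1,2]
  #7 pop 6: in=⊥ → 1 (no change)
  #8 pop 7: in=⊤ → ⊤ (was ⊥); enqueue [5]
  #9 pop 0: in=⊤ → ⊤ (no change)
  #10 pop 3: in=⊤ → ⊤ (no change)
  #11 pop 1: in=⊤ → ⊤ (no change)
  #12 pop 2: in=⊤ → ⊤ (was 1); enqueue [7]
  #13 pop 5: in=⊤ → ⊤ (no change)
  #14 pop 7: in=⊤ → ⊤ (no change)

Fixpoint:
  val[0] = ⊤
  val[1] = ⊤
  val[2] = ⊤
  val[3] = ⊤
  val[4] = 0
  val[5] = ⊤
  val[6] = 1
  val[7] = ⊤

no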